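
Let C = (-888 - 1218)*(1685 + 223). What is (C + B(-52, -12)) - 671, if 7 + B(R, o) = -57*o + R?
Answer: -4018294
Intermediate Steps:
C = -4018248 (C = -2106*1908 = -4018248)
B(R, o) = -7 + R - 57*o (B(R, o) = -7 + (-57*o + R) = -7 + (R - 57*o) = -7 + R - 57*o)
(C + B(-52, -12)) - 671 = (-4018248 + (-7 - 52 - 57*(-12))) - 671 = (-4018248 + (-7 - 52 + 684)) - 671 = (-4018248 + 625) - 671 = -4017623 - 671 = -4018294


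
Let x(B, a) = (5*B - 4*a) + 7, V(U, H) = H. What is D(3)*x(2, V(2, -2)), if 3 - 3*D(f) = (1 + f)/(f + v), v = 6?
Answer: 575/27 ≈ 21.296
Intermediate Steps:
x(B, a) = 7 - 4*a + 5*B (x(B, a) = (-4*a + 5*B) + 7 = 7 - 4*a + 5*B)
D(f) = 1 - (1 + f)/(3*(6 + f)) (D(f) = 1 - (1 + f)/(3*(f + 6)) = 1 - (1 + f)/(3*(6 + f)))
D(3)*x(2, V(2, -2)) = ((17 + 2*3)/(3*(6 + 3)))*(7 - 4*(-2) + 5*2) = ((⅓)*(17 + 6)/9)*(7 + 8 + 10) = ((⅓)*(⅑)*23)*25 = (23/27)*25 = 575/27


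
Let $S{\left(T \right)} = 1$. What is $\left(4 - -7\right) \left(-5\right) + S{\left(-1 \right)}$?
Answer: $-54$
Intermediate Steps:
$\left(4 - -7\right) \left(-5\right) + S{\left(-1 \right)} = \left(4 - -7\right) \left(-5\right) + 1 = \left(4 + 7\right) \left(-5\right) + 1 = 11 \left(-5\right) + 1 = -55 + 1 = -54$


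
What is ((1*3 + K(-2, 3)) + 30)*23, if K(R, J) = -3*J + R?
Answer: 506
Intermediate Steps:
K(R, J) = R - 3*J
((1*3 + K(-2, 3)) + 30)*23 = ((1*3 + (-2 - 3*3)) + 30)*23 = ((3 + (-2 - 9)) + 30)*23 = ((3 - 11) + 30)*23 = (-8 + 30)*23 = 22*23 = 506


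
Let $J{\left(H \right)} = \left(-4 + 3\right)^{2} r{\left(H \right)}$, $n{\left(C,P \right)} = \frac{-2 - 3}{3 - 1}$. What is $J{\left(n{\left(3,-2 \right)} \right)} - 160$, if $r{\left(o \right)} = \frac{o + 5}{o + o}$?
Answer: $- \frac{321}{2} \approx -160.5$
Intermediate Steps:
$r{\left(o \right)} = \frac{5 + o}{2 o}$
$n{\left(C,P \right)} = - \frac{5}{2}$
$J{\left(H \right)} = \frac{5 + H}{2 H}$ ($J{\left(H \right)} = \left(-4 + 3\right)^{2} \frac{5 + H}{2 H} = \left(-1\right)^{2} \frac{5 + H}{2 H} = 1 \frac{5 + H}{2 H} = \frac{5 + H}{2 H}$)
$J{\left(n{\left(3,-2 \right)} \right)} - 160 = \frac{5 - \frac{5}{2}}{2 \left(- \frac{5}{2}\right)} - 160 = \frac{1}{2} \left(- \frac{2}{5}\right) \frac{5}{2} - 160 = - \frac{1}{2} - 160 = - \frac{321}{2}$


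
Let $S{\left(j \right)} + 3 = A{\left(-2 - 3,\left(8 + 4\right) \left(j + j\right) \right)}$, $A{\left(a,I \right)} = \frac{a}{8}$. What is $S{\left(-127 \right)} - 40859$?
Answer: $- \frac{326901}{8} \approx -40863.0$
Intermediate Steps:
$A{\left(a,I \right)} = \frac{a}{8}$ ($A{\left(a,I \right)} = a \frac{1}{8} = \frac{a}{8}$)
$S{\left(j \right)} = - \frac{29}{8}$ ($S{\left(j \right)} = -3 + \frac{-2 - 3}{8} = -3 + \frac{1}{8} \left(-5\right) = -3 - \frac{5}{8} = - \frac{29}{8}$)
$S{\left(-127 \right)} - 40859 = - \frac{29}{8} - 40859 = - \frac{326901}{8}$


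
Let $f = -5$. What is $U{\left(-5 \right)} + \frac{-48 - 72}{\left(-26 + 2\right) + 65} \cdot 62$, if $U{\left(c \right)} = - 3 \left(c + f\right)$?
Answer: $- \frac{6210}{41} \approx -151.46$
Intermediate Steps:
$U{\left(c \right)} = 15 - 3 c$ ($U{\left(c \right)} = - 3 \left(c - 5\right) = - 3 \left(-5 + c\right) = 15 - 3 c$)
$U{\left(-5 \right)} + \frac{-48 - 72}{\left(-26 + 2\right) + 65} \cdot 62 = \left(15 - -15\right) + \frac{-48 - 72}{\left(-26 + 2\right) + 65} \cdot 62 = \left(15 + 15\right) + - \frac{120}{-24 + 65} \cdot 62 = 30 + - \frac{120}{41} \cdot 62 = 30 + \left(-120\right) \frac{1}{41} \cdot 62 = 30 - \frac{7440}{41} = - \frac{6210}{41}$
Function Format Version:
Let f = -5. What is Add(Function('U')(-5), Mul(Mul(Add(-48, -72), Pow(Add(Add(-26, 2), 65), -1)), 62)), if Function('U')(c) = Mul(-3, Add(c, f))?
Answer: Rational(-6210, 41) ≈ -151.46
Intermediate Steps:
Function('U')(c) = Add(15, Mul(-3, c)) (Function('U')(c) = Mul(-3, Add(c, -5)) = Mul(-3, Add(-5, c)) = Add(15, Mul(-3, c)))
Add(Function('U')(-5), Mul(Mul(Add(-48, -72), Pow(Add(Add(-26, 2), 65), -1)), 62)) = Add(Add(15, Mul(-3, -5)), Mul(Mul(Add(-48, -72), Pow(Add(Add(-26, 2), 65), -1)), 62)) = Add(Add(15, 15), Mul(Mul(-120, Pow(Add(-24, 65), -1)), 62)) = Add(30, Mul(Mul(-120, Pow(41, -1)), 62)) = Add(30, Mul(Mul(-120, Rational(1, 41)), 62)) = Add(30, Mul(Rational(-120, 41), 62)) = Add(30, Rational(-7440, 41)) = Rational(-6210, 41)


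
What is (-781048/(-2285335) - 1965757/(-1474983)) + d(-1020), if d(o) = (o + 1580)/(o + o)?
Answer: 80225037248153/57304114663185 ≈ 1.4000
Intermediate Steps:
d(o) = (1580 + o)/(2*o) (d(o) = (1580 + o)/((2*o)) = (1580 + o)*(1/(2*o)) = (1580 + o)/(2*o))
(-781048/(-2285335) - 1965757/(-1474983)) + d(-1020) = (-781048/(-2285335) - 1965757/(-1474983)) + (1/2)*(1580 - 1020)/(-1020) = (-781048*(-1/2285335) - 1965757*(-1/1474983)) + (1/2)*(-1/1020)*560 = (781048/2285335 + 1965757/1474983) - 14/51 = 5644445795779/3370830274305 - 14/51 = 80225037248153/57304114663185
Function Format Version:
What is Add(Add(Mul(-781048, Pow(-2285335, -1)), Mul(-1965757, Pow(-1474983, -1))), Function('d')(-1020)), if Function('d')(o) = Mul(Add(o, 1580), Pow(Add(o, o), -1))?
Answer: Rational(80225037248153, 57304114663185) ≈ 1.4000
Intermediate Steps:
Function('d')(o) = Mul(Rational(1, 2), Pow(o, -1), Add(1580, o)) (Function('d')(o) = Mul(Add(1580, o), Pow(Mul(2, o), -1)) = Mul(Add(1580, o), Mul(Rational(1, 2), Pow(o, -1))) = Mul(Rational(1, 2), Pow(o, -1), Add(1580, o)))
Add(Add(Mul(-781048, Pow(-2285335, -1)), Mul(-1965757, Pow(-1474983, -1))), Function('d')(-1020)) = Add(Add(Mul(-781048, Pow(-2285335, -1)), Mul(-1965757, Pow(-1474983, -1))), Mul(Rational(1, 2), Pow(-1020, -1), Add(1580, -1020))) = Add(Add(Mul(-781048, Rational(-1, 2285335)), Mul(-1965757, Rational(-1, 1474983))), Mul(Rational(1, 2), Rational(-1, 1020), 560)) = Add(Add(Rational(781048, 2285335), Rational(1965757, 1474983)), Rational(-14, 51)) = Add(Rational(5644445795779, 3370830274305), Rational(-14, 51)) = Rational(80225037248153, 57304114663185)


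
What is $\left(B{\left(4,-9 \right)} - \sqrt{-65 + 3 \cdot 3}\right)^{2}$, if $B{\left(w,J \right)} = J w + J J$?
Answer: $1969 - 180 i \sqrt{14} \approx 1969.0 - 673.5 i$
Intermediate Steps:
$B{\left(w,J \right)} = J^{2} + J w$ ($B{\left(w,J \right)} = J w + J^{2} = J^{2} + J w$)
$\left(B{\left(4,-9 \right)} - \sqrt{-65 + 3 \cdot 3}\right)^{2} = \left(- 9 \left(-9 + 4\right) - \sqrt{-65 + 3 \cdot 3}\right)^{2} = \left(\left(-9\right) \left(-5\right) - \sqrt{-65 + 9}\right)^{2} = \left(45 - \sqrt{-56}\right)^{2} = \left(45 - 2 i \sqrt{14}\right)^{2}$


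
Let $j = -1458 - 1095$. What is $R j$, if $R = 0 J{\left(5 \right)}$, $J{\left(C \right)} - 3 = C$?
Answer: $0$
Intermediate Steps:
$J{\left(C \right)} = 3 + C$
$R = 0$ ($R = 0 \left(3 + 5\right) = 0 \cdot 8 = 0$)
$j = -2553$
$R j = 0 \left(-2553\right) = 0$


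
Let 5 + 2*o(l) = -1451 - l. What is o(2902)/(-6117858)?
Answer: 2179/6117858 ≈ 0.00035617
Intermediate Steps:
o(l) = -728 - l/2 (o(l) = -5/2 + (-1451 - l)/2 = -5/2 + (-1451/2 - l/2) = -728 - l/2)
o(2902)/(-6117858) = (-728 - 1/2*2902)/(-6117858) = (-728 - 1451)*(-1/6117858) = -2179*(-1/6117858) = 2179/6117858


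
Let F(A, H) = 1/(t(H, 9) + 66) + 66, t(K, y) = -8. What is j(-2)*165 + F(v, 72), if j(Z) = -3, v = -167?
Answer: -24881/58 ≈ -428.98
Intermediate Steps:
F(A, H) = 3829/58 (F(A, H) = 1/(-8 + 66) + 66 = 1/58 + 66 = 3829/58)
j(-2)*165 + F(v, 72) = -3*165 + 3829/58 = -495 + 3829/58 = -24881/58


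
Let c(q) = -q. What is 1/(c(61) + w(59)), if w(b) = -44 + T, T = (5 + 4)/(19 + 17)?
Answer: -4/419 ≈ -0.0095465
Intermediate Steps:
T = 1/4 (T = 9/36 = 9*(1/36) = 1/4 ≈ 0.25000)
w(b) = -175/4 (w(b) = -44 + 1/4 = -175/4)
1/(c(61) + w(59)) = 1/(-1*61 - 175/4) = 1/(-61 - 175/4) = 1/(-419/4) = -4/419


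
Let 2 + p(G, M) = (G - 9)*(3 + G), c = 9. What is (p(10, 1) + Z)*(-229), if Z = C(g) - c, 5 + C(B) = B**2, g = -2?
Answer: -229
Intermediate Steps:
p(G, M) = -2 + (-9 + G)*(3 + G) (p(G, M) = -2 + (G - 9)*(3 + G) = -2 + (-9 + G)*(3 + G))
C(B) = -5 + B**2
Z = -10 (Z = (-5 + (-2)**2) - 1*9 = (-5 + 4) - 9 = -1 - 9 = -10)
(p(10, 1) + Z)*(-229) = ((-29 + 10**2 - 6*10) - 10)*(-229) = ((-29 + 100 - 60) - 10)*(-229) = (11 - 10)*(-229) = 1*(-229) = -229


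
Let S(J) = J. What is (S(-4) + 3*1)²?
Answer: 1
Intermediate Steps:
(S(-4) + 3*1)² = (-4 + 3*1)² = (-4 + 3)² = (-1)² = 1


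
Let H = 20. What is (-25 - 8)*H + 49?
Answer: -611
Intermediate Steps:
(-25 - 8)*H + 49 = (-25 - 8)*20 + 49 = -33*20 + 49 = -660 + 49 = -611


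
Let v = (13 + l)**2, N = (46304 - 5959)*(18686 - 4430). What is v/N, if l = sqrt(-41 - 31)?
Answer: 97/575158320 + 13*I*sqrt(2)/47929860 ≈ 1.6865e-7 + 3.8358e-7*I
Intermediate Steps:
l = 6*I*sqrt(2) (l = sqrt(-72) = 6*I*sqrt(2) ≈ 8.4853*I)
N = 575158320 (N = 40345*14256 = 575158320)
v = (13 + 6*I*sqrt(2))**2 ≈ 97.0 + 220.62*I
v/N = (97 + 156*I*sqrt(2))/575158320 = (97 + 156*I*sqrt(2))*(1/575158320) = 97/575158320 + 13*I*sqrt(2)/47929860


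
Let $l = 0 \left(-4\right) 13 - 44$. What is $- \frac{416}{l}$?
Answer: $\frac{104}{11} \approx 9.4545$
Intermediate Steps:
$l = -44$ ($l = 0 \cdot 13 - 44 = 0 - 44 = -44$)
$- \frac{416}{l} = - \frac{416}{-44} = \left(-416\right) \left(- \frac{1}{44}\right) = \frac{104}{11}$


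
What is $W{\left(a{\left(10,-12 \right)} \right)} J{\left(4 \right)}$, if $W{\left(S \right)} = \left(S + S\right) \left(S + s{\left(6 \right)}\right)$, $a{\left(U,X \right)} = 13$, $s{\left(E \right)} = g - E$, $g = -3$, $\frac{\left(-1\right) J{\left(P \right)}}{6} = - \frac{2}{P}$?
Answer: $312$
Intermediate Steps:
$J{\left(P \right)} = \frac{12}{P}$ ($J{\left(P \right)} = - 6 \left(- \frac{2}{P}\right) = \frac{12}{P}$)
$s{\left(E \right)} = -3 - E$
$W{\left(S \right)} = 2 S \left(-9 + S\right)$ ($W{\left(S \right)} = \left(S + S\right) \left(S - 9\right) = 2 S \left(S - 9\right) = 2 S \left(-9 + S\right)$)
$W{\left(a{\left(10,-12 \right)} \right)} J{\left(4 \right)} = 2 \cdot 13 \left(-9 + 13\right) \frac{12}{4} = 2 \cdot 13 \cdot 4 \cdot 12 \cdot \frac{1}{4} = 104 \cdot 3 = 312$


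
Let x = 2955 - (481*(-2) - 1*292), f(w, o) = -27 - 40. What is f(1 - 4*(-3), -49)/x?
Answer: -67/4209 ≈ -0.015918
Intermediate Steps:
f(w, o) = -67
x = 4209 (x = 2955 - (-962 - 292) = 2955 - 1*(-1254) = 2955 + 1254 = 4209)
f(1 - 4*(-3), -49)/x = -67/4209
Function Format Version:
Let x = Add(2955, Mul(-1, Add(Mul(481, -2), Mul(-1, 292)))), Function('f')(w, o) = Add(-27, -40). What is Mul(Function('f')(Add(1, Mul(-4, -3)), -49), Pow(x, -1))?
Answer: Rational(-67, 4209) ≈ -0.015918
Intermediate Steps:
Function('f')(w, o) = -67
x = 4209 (x = Add(2955, Mul(-1, Add(-962, -292))) = Add(2955, Mul(-1, -1254)) = Add(2955, 1254) = 4209)
Mul(Function('f')(Add(1, Mul(-4, -3)), -49), Pow(x, -1)) = Mul(-67, Pow(4209, -1)) = Mul(-67, Rational(1, 4209)) = Rational(-67, 4209)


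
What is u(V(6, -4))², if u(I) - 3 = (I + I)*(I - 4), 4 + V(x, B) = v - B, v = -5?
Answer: 8649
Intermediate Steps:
V(x, B) = -9 - B (V(x, B) = -4 + (-5 - B) = -9 - B)
u(I) = 3 + 2*I*(-4 + I) (u(I) = 3 + (I + I)*(I - 4) = 3 + (2*I)*(-4 + I) = 3 + 2*I*(-4 + I))
u(V(6, -4))² = (3 - 8*(-9 - 1*(-4)) + 2*(-9 - 1*(-4))²)² = (3 - 8*(-9 + 4) + 2*(-9 + 4)²)² = (3 - 8*(-5) + 2*(-5)²)² = (3 + 40 + 2*25)² = (3 + 40 + 50)² = 93² = 8649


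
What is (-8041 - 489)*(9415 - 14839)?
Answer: 46266720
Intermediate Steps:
(-8041 - 489)*(9415 - 14839) = -8530*(-5424) = 46266720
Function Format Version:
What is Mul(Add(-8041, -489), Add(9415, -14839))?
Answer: 46266720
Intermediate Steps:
Mul(Add(-8041, -489), Add(9415, -14839)) = Mul(-8530, -5424) = 46266720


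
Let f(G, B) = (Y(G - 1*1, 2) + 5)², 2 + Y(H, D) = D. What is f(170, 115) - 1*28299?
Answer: -28274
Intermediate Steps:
Y(H, D) = -2 + D
f(G, B) = 25 (f(G, B) = ((-2 + 2) + 5)² = (0 + 5)² = 5² = 25)
f(170, 115) - 1*28299 = 25 - 1*28299 = 25 - 28299 = -28274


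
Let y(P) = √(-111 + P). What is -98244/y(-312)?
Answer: 32748*I*√47/47 ≈ 4776.8*I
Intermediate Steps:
-98244/y(-312) = -98244/√(-111 - 312) = -98244*(-I*√47/141) = -(-32748)*I*√47/47 = 32748*I*√47/47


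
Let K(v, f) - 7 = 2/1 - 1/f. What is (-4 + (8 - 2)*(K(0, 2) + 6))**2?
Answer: 6889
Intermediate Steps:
K(v, f) = 9 - 1/f (K(v, f) = 7 + (2/1 - 1/f) = 7 + (2*1 - 1/f) = 7 + (2 - 1/f) = 9 - 1/f)
(-4 + (8 - 2)*(K(0, 2) + 6))**2 = (-4 + (8 - 2)*((9 - 1/2) + 6))**2 = (-4 + 6*((9 - 1*1/2) + 6))**2 = (-4 + 6*((9 - 1/2) + 6))**2 = (-4 + 6*(17/2 + 6))**2 = (-4 + 6*(29/2))**2 = (-4 + 87)**2 = 83**2 = 6889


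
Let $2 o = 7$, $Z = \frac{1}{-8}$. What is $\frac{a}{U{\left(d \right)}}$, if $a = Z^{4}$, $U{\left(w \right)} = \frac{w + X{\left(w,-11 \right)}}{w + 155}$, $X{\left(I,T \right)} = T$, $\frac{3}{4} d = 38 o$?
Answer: $\frac{997}{2043904} \approx 0.00048779$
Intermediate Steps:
$Z = - \frac{1}{8} \approx -0.125$
$o = \frac{7}{2}$ ($o = \frac{1}{2} \cdot 7 = \frac{7}{2} \approx 3.5$)
$d = \frac{532}{3}$ ($d = \frac{4 \cdot 38 \cdot \frac{7}{2}}{3} = \frac{4}{3} \cdot 133 = \frac{532}{3} \approx 177.33$)
$U{\left(w \right)} = \frac{-11 + w}{155 + w}$ ($U{\left(w \right)} = \frac{w - 11}{w + 155} = \frac{-11 + w}{155 + w}$)
$a = \frac{1}{4096}$ ($a = \left(- \frac{1}{8}\right)^{4} = \frac{1}{4096} \approx 0.00024414$)
$\frac{a}{U{\left(d \right)}} = \frac{1}{4096 \frac{-11 + \frac{532}{3}}{155 + \frac{532}{3}}} = \frac{1}{4096 \frac{1}{\frac{997}{3}} \cdot \frac{499}{3}} = \frac{1}{4096 \cdot \frac{3}{997} \cdot \frac{499}{3}} = \frac{1}{4096 \cdot \frac{499}{997}} = \frac{1}{4096} \cdot \frac{997}{499} = \frac{997}{2043904}$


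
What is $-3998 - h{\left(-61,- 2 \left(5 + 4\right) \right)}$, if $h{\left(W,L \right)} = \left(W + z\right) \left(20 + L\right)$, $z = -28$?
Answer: $-3820$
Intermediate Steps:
$h{\left(W,L \right)} = \left(-28 + W\right) \left(20 + L\right)$ ($h{\left(W,L \right)} = \left(W - 28\right) \left(20 + L\right) = \left(-28 + W\right) \left(20 + L\right)$)
$-3998 - h{\left(-61,- 2 \left(5 + 4\right) \right)} = -3998 - \left(-560 - 28 \left(- 2 \left(5 + 4\right)\right) + 20 \left(-61\right) + - 2 \left(5 + 4\right) \left(-61\right)\right) = -3998 - \left(-560 - 28 \left(\left(-2\right) 9\right) - 1220 + \left(-2\right) 9 \left(-61\right)\right) = -3998 - \left(-560 - -504 - 1220 - -1098\right) = -3998 - \left(-560 + 504 - 1220 + 1098\right) = -3998 - -178 = -3998 + 178 = -3820$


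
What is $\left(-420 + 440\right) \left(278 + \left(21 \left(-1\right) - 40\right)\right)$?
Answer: $4340$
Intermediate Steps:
$\left(-420 + 440\right) \left(278 + \left(21 \left(-1\right) - 40\right)\right) = 20 \left(278 - 61\right) = 20 \cdot 217 = 4340$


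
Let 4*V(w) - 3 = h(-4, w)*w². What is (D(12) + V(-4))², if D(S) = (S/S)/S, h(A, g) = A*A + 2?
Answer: 190969/36 ≈ 5304.7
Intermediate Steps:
h(A, g) = 2 + A² (h(A, g) = A² + 2 = 2 + A²)
D(S) = 1/S
V(w) = ¾ + 9*w²/2 (V(w) = ¾ + ((2 + (-4)²)*w²)/4 = ¾ + ((2 + 16)*w²)/4 = ¾ + (18*w²)/4 = ¾ + 9*w²/2)
(D(12) + V(-4))² = (1/12 + (¾ + (9/2)*(-4)²))² = (1/12 + (¾ + (9/2)*16))² = (1/12 + (¾ + 72))² = (1/12 + 291/4)² = (437/6)² = 190969/36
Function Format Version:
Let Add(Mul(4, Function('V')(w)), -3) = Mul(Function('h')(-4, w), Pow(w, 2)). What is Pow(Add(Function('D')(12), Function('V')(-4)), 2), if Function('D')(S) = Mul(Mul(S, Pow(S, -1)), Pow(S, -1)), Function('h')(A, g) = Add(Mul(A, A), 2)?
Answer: Rational(190969, 36) ≈ 5304.7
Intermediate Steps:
Function('h')(A, g) = Add(2, Pow(A, 2)) (Function('h')(A, g) = Add(Pow(A, 2), 2) = Add(2, Pow(A, 2)))
Function('D')(S) = Pow(S, -1) (Function('D')(S) = Mul(1, Pow(S, -1)) = Pow(S, -1))
Function('V')(w) = Add(Rational(3, 4), Mul(Rational(9, 2), Pow(w, 2))) (Function('V')(w) = Add(Rational(3, 4), Mul(Rational(1, 4), Mul(Add(2, Pow(-4, 2)), Pow(w, 2)))) = Add(Rational(3, 4), Mul(Rational(1, 4), Mul(Add(2, 16), Pow(w, 2)))) = Add(Rational(3, 4), Mul(Rational(1, 4), Mul(18, Pow(w, 2)))) = Add(Rational(3, 4), Mul(Rational(9, 2), Pow(w, 2))))
Pow(Add(Function('D')(12), Function('V')(-4)), 2) = Pow(Add(Pow(12, -1), Add(Rational(3, 4), Mul(Rational(9, 2), Pow(-4, 2)))), 2) = Pow(Add(Rational(1, 12), Add(Rational(3, 4), Mul(Rational(9, 2), 16))), 2) = Pow(Add(Rational(1, 12), Add(Rational(3, 4), 72)), 2) = Pow(Add(Rational(1, 12), Rational(291, 4)), 2) = Pow(Rational(437, 6), 2) = Rational(190969, 36)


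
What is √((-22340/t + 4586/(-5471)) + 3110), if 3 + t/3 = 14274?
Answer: 26*√28032767234298359/78076641 ≈ 55.755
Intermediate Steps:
t = 42813 (t = -9 + 3*14274 = -9 + 42822 = 42813)
√((-22340/t + 4586/(-5471)) + 3110) = √((-22340/42813 + 4586/(-5471)) + 3110) = √((-22340*1/42813 + 4586*(-1/5471)) + 3110) = √((-22340/42813 - 4586/5471) + 3110) = √(-318562558/234229923 + 3110) = √(728136497972/234229923) = 26*√28032767234298359/78076641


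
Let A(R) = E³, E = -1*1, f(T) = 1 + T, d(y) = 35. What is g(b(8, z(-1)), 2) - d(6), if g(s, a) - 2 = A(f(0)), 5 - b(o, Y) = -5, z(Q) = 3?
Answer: -34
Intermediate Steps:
b(o, Y) = 10 (b(o, Y) = 5 - 1*(-5) = 5 + 5 = 10)
E = -1
A(R) = -1 (A(R) = (-1)³ = -1)
g(s, a) = 1 (g(s, a) = 2 - 1 = 1)
g(b(8, z(-1)), 2) - d(6) = 1 - 1*35 = 1 - 35 = -34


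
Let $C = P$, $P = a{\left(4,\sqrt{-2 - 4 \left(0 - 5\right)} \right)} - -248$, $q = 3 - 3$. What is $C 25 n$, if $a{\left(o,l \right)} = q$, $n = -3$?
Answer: $-18600$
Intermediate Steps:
$q = 0$
$a{\left(o,l \right)} = 0$
$P = 248$ ($P = 0 - -248 = 0 + 248 = 248$)
$C = 248$
$C 25 n = 248 \cdot 25 \left(-3\right) = 248 \left(-75\right) = -18600$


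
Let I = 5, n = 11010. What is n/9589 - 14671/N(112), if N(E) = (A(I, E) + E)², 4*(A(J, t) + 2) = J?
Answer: -70628254/1898861725 ≈ -0.037195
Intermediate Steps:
A(J, t) = -2 + J/4
N(E) = (-¾ + E)² (N(E) = ((-2 + (¼)*5) + E)² = ((-2 + 5/4) + E)² = (-¾ + E)²)
n/9589 - 14671/N(112) = 11010/9589 - 14671*16/(-3 + 4*112)² = 11010*(1/9589) - 14671*16/(-3 + 448)² = 11010/9589 - 14671/((1/16)*445²) = 11010/9589 - 14671/((1/16)*198025) = 11010/9589 - 14671/198025/16 = 11010/9589 - 14671*16/198025 = 11010/9589 - 234736/198025 = -70628254/1898861725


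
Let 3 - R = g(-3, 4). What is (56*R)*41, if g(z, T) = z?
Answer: 13776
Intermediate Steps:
R = 6 (R = 3 - 1*(-3) = 3 + 3 = 6)
(56*R)*41 = (56*6)*41 = 336*41 = 13776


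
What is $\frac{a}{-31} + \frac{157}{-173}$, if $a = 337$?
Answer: $- \frac{63168}{5363} \approx -11.778$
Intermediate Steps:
$\frac{a}{-31} + \frac{157}{-173} = \frac{337}{-31} + \frac{157}{-173} = 337 \left(- \frac{1}{31}\right) + 157 \left(- \frac{1}{173}\right) = - \frac{337}{31} - \frac{157}{173} = - \frac{63168}{5363}$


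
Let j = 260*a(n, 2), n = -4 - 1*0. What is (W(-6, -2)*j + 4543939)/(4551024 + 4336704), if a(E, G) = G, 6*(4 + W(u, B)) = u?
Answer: 4541339/8887728 ≈ 0.51097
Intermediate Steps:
W(u, B) = -4 + u/6
n = -4 (n = -4 + 0 = -4)
j = 520 (j = 260*2 = 520)
(W(-6, -2)*j + 4543939)/(4551024 + 4336704) = ((-4 + (⅙)*(-6))*520 + 4543939)/(4551024 + 4336704) = ((-4 - 1)*520 + 4543939)/8887728 = (-5*520 + 4543939)*(1/8887728) = (-2600 + 4543939)*(1/8887728) = 4541339*(1/8887728) = 4541339/8887728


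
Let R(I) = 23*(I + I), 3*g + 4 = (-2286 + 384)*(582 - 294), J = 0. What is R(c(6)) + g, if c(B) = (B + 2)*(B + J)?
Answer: -541156/3 ≈ -1.8039e+5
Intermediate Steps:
c(B) = B*(2 + B) (c(B) = (B + 2)*(B + 0) = (2 + B)*B = B*(2 + B))
g = -547780/3 (g = -4/3 + ((-2286 + 384)*(582 - 294))/3 = -4/3 + (-1902*288)/3 = -4/3 + (⅓)*(-547776) = -4/3 - 182592 = -547780/3 ≈ -1.8259e+5)
R(I) = 46*I (R(I) = 23*(2*I) = 46*I)
R(c(6)) + g = 46*(6*(2 + 6)) - 547780/3 = 46*(6*8) - 547780/3 = 46*48 - 547780/3 = 2208 - 547780/3 = -541156/3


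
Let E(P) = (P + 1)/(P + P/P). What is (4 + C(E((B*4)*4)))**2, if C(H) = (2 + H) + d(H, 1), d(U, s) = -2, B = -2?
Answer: 25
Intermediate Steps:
E(P) = 1 (E(P) = (1 + P)/(P + 1) = (1 + P)/(1 + P) = 1)
C(H) = H (C(H) = (2 + H) - 2 = H)
(4 + C(E((B*4)*4)))**2 = (4 + 1)**2 = 5**2 = 25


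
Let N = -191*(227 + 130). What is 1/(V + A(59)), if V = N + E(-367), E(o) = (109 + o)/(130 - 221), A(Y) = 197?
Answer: -91/6186832 ≈ -1.4709e-5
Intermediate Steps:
N = -68187 (N = -191*357 = -68187)
E(o) = -109/91 - o/91 (E(o) = (109 + o)/(-91) = (109 + o)*(-1/91) = -109/91 - o/91)
V = -6204759/91 (V = -68187 + (-109/91 - 1/91*(-367)) = -68187 + (-109/91 + 367/91) = -68187 + 258/91 = -6204759/91 ≈ -68184.)
1/(V + A(59)) = 1/(-6204759/91 + 197) = 1/(-6186832/91) = -91/6186832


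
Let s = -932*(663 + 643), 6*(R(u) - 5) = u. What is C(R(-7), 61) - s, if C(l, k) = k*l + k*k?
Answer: 7326881/6 ≈ 1.2211e+6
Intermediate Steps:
R(u) = 5 + u/6
C(l, k) = k² + k*l (C(l, k) = k*l + k² = k² + k*l)
s = -1217192 (s = -932*1306 = -1217192)
C(R(-7), 61) - s = 61*(61 + (5 + (⅙)*(-7))) - 1*(-1217192) = 61*(61 + (5 - 7/6)) + 1217192 = 61*(61 + 23/6) + 1217192 = 61*(389/6) + 1217192 = 23729/6 + 1217192 = 7326881/6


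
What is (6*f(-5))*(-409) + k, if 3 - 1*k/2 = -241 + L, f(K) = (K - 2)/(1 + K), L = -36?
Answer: -7469/2 ≈ -3734.5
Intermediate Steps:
f(K) = (-2 + K)/(1 + K)
k = 560 (k = 6 - 2*(-241 - 36) = 6 - 2*(-277) = 6 + 554 = 560)
(6*f(-5))*(-409) + k = (6*((-2 - 5)/(1 - 5)))*(-409) + 560 = (6*(-7/(-4)))*(-409) + 560 = (6*(-1/4*(-7)))*(-409) + 560 = (6*(7/4))*(-409) + 560 = (21/2)*(-409) + 560 = -8589/2 + 560 = -7469/2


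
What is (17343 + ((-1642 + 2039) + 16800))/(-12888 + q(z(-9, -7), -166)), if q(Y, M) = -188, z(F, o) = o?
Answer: -8635/3269 ≈ -2.6415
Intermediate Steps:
(17343 + ((-1642 + 2039) + 16800))/(-12888 + q(z(-9, -7), -166)) = (17343 + ((-1642 + 2039) + 16800))/(-12888 - 188) = (17343 + (397 + 16800))/(-13076) = (17343 + 17197)*(-1/13076) = 34540*(-1/13076) = -8635/3269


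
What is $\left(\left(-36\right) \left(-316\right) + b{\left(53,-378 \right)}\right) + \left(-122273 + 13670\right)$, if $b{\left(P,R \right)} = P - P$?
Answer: $-97227$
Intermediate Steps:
$b{\left(P,R \right)} = 0$
$\left(\left(-36\right) \left(-316\right) + b{\left(53,-378 \right)}\right) + \left(-122273 + 13670\right) = \left(\left(-36\right) \left(-316\right) + 0\right) + \left(-122273 + 13670\right) = \left(11376 + 0\right) - 108603 = 11376 - 108603 = -97227$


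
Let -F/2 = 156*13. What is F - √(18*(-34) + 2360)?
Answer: -4056 - 2*√437 ≈ -4097.8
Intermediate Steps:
F = -4056 (F = -312*13 = -2*2028 = -4056)
F - √(18*(-34) + 2360) = -4056 - √(18*(-34) + 2360) = -4056 - √(-612 + 2360) = -4056 - √1748 = -4056 - 2*√437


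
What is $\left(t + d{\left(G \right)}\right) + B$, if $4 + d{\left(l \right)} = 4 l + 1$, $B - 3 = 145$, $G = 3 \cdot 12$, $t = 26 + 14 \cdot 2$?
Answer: $343$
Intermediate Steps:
$t = 54$ ($t = 26 + 28 = 54$)
$G = 36$
$B = 148$ ($B = 3 + 145 = 148$)
$d{\left(l \right)} = -3 + 4 l$ ($d{\left(l \right)} = -4 + \left(4 l + 1\right) = -4 + \left(1 + 4 l\right) = -3 + 4 l$)
$\left(t + d{\left(G \right)}\right) + B = \left(54 + \left(-3 + 4 \cdot 36\right)\right) + 148 = \left(54 + \left(-3 + 144\right)\right) + 148 = \left(54 + 141\right) + 148 = 195 + 148 = 343$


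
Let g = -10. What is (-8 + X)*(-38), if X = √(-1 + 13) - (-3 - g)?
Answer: 570 - 76*√3 ≈ 438.36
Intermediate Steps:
X = -7 + 2*√3 (X = √(-1 + 13) - (-3 - 1*(-10)) = √12 - (-3 + 10) = 2*√3 - 1*7 = 2*√3 - 7 = -7 + 2*√3 ≈ -3.5359)
(-8 + X)*(-38) = (-8 + (-7 + 2*√3))*(-38) = (-15 + 2*√3)*(-38) = 570 - 76*√3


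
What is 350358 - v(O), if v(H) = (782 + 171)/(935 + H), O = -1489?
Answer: 194099285/554 ≈ 3.5036e+5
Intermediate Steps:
v(H) = 953/(935 + H)
350358 - v(O) = 350358 - 953/(935 - 1489) = 350358 - 953/(-554) = 350358 - 953*(-1)/554 = 350358 - 1*(-953/554) = 350358 + 953/554 = 194099285/554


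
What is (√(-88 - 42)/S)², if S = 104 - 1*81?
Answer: -130/529 ≈ -0.24575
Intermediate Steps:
S = 23 (S = 104 - 81 = 23)
(√(-88 - 42)/S)² = (√(-88 - 42)/23)² = (√(-130)*(1/23))² = ((I*√130)*(1/23))² = (I*√130/23)² = -130/529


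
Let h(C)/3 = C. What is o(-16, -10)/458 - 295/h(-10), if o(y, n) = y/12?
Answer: 13507/1374 ≈ 9.8304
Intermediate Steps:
o(y, n) = y/12 (o(y, n) = y*(1/12) = y/12)
h(C) = 3*C
o(-16, -10)/458 - 295/h(-10) = ((1/12)*(-16))/458 - 295/(3*(-10)) = -4/3*1/458 - 295/(-30) = -2/687 - 295*(-1/30) = -2/687 + 59/6 = 13507/1374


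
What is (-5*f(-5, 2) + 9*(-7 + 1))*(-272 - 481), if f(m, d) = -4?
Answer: 25602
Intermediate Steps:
(-5*f(-5, 2) + 9*(-7 + 1))*(-272 - 481) = (-5*(-4) + 9*(-7 + 1))*(-272 - 481) = (20 + 9*(-6))*(-753) = (20 - 54)*(-753) = -34*(-753) = 25602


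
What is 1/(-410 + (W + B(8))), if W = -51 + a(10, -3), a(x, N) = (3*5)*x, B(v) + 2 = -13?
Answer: -1/326 ≈ -0.0030675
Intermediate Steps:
B(v) = -15 (B(v) = -2 - 13 = -15)
a(x, N) = 15*x
W = 99 (W = -51 + 15*10 = -51 + 150 = 99)
1/(-410 + (W + B(8))) = 1/(-410 + (99 - 15)) = 1/(-410 + 84) = 1/(-326) = -1/326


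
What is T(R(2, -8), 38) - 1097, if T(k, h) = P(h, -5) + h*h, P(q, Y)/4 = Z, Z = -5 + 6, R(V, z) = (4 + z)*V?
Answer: 351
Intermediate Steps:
R(V, z) = V*(4 + z)
Z = 1
P(q, Y) = 4 (P(q, Y) = 4*1 = 4)
T(k, h) = 4 + h² (T(k, h) = 4 + h*h = 4 + h²)
T(R(2, -8), 38) - 1097 = (4 + 38²) - 1097 = (4 + 1444) - 1097 = 1448 - 1097 = 351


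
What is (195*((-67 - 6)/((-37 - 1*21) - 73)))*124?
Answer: 1765140/131 ≈ 13474.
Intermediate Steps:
(195*((-67 - 6)/((-37 - 1*21) - 73)))*124 = (195*(-73/((-37 - 21) - 73)))*124 = (195*(-73/(-58 - 73)))*124 = (195*(-73/(-131)))*124 = (195*(-73*(-1/131)))*124 = (195*(73/131))*124 = (14235/131)*124 = 1765140/131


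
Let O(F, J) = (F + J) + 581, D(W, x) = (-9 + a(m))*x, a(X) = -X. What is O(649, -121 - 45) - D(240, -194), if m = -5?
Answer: 288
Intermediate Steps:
D(W, x) = -4*x (D(W, x) = (-9 - 1*(-5))*x = (-9 + 5)*x = -4*x)
O(F, J) = 581 + F + J
O(649, -121 - 45) - D(240, -194) = (581 + 649 + (-121 - 45)) - (-4)*(-194) = (581 + 649 - 166) - 1*776 = 1064 - 776 = 288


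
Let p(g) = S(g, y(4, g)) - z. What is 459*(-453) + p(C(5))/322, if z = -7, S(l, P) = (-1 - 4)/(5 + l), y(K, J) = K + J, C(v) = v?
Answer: -133904975/644 ≈ -2.0793e+5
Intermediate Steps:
y(K, J) = J + K
S(l, P) = -5/(5 + l)
p(g) = 7 - 5/(5 + g) (p(g) = -5/(5 + g) - 1*(-7) = -5/(5 + g) + 7 = 7 - 5/(5 + g))
459*(-453) + p(C(5))/322 = 459*(-453) + ((30 + 7*5)/(5 + 5))/322 = -207927 + ((30 + 35)/10)*(1/322) = -207927 + ((1/10)*65)*(1/322) = -207927 + (13/2)*(1/322) = -207927 + 13/644 = -133904975/644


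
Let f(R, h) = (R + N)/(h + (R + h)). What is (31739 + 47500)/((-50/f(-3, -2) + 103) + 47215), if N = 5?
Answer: 26413/15831 ≈ 1.6684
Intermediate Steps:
f(R, h) = (5 + R)/(R + 2*h) (f(R, h) = (R + 5)/(h + (R + h)) = (5 + R)/(R + 2*h))
(31739 + 47500)/((-50/f(-3, -2) + 103) + 47215) = (31739 + 47500)/((-50*(-3 + 2*(-2))/(5 - 3) + 103) + 47215) = 79239/((-50/(2/(-3 - 4)) + 103) + 47215) = 79239/((-50/(2/(-7)) + 103) + 47215) = 79239/((-50/((-1/7*2)) + 103) + 47215) = 79239/((-50/(-2/7) + 103) + 47215) = 79239/((-50*(-7/2) + 103) + 47215) = 79239/((175 + 103) + 47215) = 79239/(278 + 47215) = 79239/47493 = 79239*(1/47493) = 26413/15831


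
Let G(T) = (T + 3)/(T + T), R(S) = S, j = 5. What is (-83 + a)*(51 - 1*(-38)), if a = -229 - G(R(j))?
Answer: -139196/5 ≈ -27839.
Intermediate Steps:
G(T) = (3 + T)/(2*T) (G(T) = (3 + T)/((2*T)) = (3 + T)*(1/(2*T)) = (3 + T)/(2*T))
a = -1149/5 (a = -229 - (3 + 5)/(2*5) = -229 - 8/(2*5) = -229 - 1*4/5 = -229 - 4/5 = -1149/5 ≈ -229.80)
(-83 + a)*(51 - 1*(-38)) = (-83 - 1149/5)*(51 - 1*(-38)) = -1564*(51 + 38)/5 = -1564/5*89 = -139196/5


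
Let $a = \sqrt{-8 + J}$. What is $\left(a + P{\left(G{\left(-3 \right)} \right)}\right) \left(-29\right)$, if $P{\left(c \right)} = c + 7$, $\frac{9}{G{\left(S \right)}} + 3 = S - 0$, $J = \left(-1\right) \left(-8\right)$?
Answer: $- \frac{319}{2} \approx -159.5$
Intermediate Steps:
$J = 8$
$G{\left(S \right)} = \frac{9}{-3 + S}$ ($G{\left(S \right)} = \frac{9}{-3 + \left(S - 0\right)} = \frac{9}{-3 + \left(S + 0\right)} = \frac{9}{-3 + S}$)
$P{\left(c \right)} = 7 + c$
$a = 0$ ($a = \sqrt{-8 + 8} = \sqrt{0} = 0$)
$\left(a + P{\left(G{\left(-3 \right)} \right)}\right) \left(-29\right) = \left(0 + \left(7 + \frac{9}{-3 - 3}\right)\right) \left(-29\right) = \left(0 + \left(7 + \frac{9}{-6}\right)\right) \left(-29\right) = \left(0 + \left(7 + 9 \left(- \frac{1}{6}\right)\right)\right) \left(-29\right) = \left(0 + \left(7 - \frac{3}{2}\right)\right) \left(-29\right) = \left(0 + \frac{11}{2}\right) \left(-29\right) = \frac{11}{2} \left(-29\right) = - \frac{319}{2}$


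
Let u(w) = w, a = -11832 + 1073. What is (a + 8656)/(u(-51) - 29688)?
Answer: 701/9913 ≈ 0.070715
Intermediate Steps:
a = -10759
(a + 8656)/(u(-51) - 29688) = (-10759 + 8656)/(-51 - 29688) = -2103/(-29739) = -2103*(-1/29739) = 701/9913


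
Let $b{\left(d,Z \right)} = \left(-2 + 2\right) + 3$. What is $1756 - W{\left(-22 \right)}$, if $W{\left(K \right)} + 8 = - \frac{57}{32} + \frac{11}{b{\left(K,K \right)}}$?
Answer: $\frac{169163}{96} \approx 1762.1$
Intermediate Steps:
$b{\left(d,Z \right)} = 3$ ($b{\left(d,Z \right)} = 0 + 3 = 3$)
$W{\left(K \right)} = - \frac{587}{96}$ ($W{\left(K \right)} = -8 + \left(- \frac{57}{32} + \frac{11}{3}\right) = -8 + \frac{181}{96} = - \frac{587}{96}$)
$1756 - W{\left(-22 \right)} = 1756 - - \frac{587}{96} = 1756 + \frac{587}{96} = \frac{169163}{96}$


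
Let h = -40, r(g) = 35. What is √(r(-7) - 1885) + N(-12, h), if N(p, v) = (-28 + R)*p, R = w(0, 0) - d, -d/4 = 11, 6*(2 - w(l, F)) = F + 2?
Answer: -212 + 5*I*√74 ≈ -212.0 + 43.012*I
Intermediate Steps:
w(l, F) = 5/3 - F/6 (w(l, F) = 2 - (F + 2)/6 = 2 - (2 + F)/6 = 2 + (-⅓ - F/6) = 5/3 - F/6)
d = -44 (d = -4*11 = -44)
R = 137/3 (R = (5/3 - ⅙*0) - 1*(-44) = (5/3 + 0) + 44 = 5/3 + 44 = 137/3 ≈ 45.667)
N(p, v) = 53*p/3 (N(p, v) = (-28 + 137/3)*p = 53*p/3)
√(r(-7) - 1885) + N(-12, h) = √(35 - 1885) + (53/3)*(-12) = √(-1850) - 212 = 5*I*√74 - 212 = -212 + 5*I*√74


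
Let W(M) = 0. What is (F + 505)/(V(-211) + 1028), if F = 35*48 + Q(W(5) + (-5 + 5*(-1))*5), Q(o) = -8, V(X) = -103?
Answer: 2177/925 ≈ 2.3535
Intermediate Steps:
F = 1672 (F = 35*48 - 8 = 1680 - 8 = 1672)
(F + 505)/(V(-211) + 1028) = (1672 + 505)/(-103 + 1028) = 2177/925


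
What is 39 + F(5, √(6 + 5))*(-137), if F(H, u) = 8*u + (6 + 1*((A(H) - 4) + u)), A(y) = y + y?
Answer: -1605 - 1233*√11 ≈ -5694.4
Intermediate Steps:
A(y) = 2*y
F(H, u) = 2 + 2*H + 9*u (F(H, u) = 8*u + (6 + 1*((2*H - 4) + u)) = 8*u + (6 + 1*((-4 + 2*H) + u)) = 8*u + (6 + 1*(-4 + u + 2*H)) = 8*u + (6 + (-4 + u + 2*H)) = 8*u + (2 + u + 2*H) = 2 + 2*H + 9*u)
39 + F(5, √(6 + 5))*(-137) = 39 + (2 + 2*5 + 9*√(6 + 5))*(-137) = 39 + (2 + 10 + 9*√11)*(-137) = 39 + (12 + 9*√11)*(-137) = 39 + (-1644 - 1233*√11) = -1605 - 1233*√11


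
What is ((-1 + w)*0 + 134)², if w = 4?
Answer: 17956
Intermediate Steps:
((-1 + w)*0 + 134)² = ((-1 + 4)*0 + 134)² = (3*0 + 134)² = (0 + 134)² = 134² = 17956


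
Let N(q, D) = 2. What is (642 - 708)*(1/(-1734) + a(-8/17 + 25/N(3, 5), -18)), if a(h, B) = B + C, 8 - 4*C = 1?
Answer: 619927/578 ≈ 1072.5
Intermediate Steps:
C = 7/4 (C = 2 - ¼*1 = 2 - ¼ = 7/4 ≈ 1.7500)
a(h, B) = 7/4 + B (a(h, B) = B + 7/4 = 7/4 + B)
(642 - 708)*(1/(-1734) + a(-8/17 + 25/N(3, 5), -18)) = (642 - 708)*(1/(-1734) + (7/4 - 18)) = -66*(-1/1734 - 65/4) = -66*(-56357/3468) = 619927/578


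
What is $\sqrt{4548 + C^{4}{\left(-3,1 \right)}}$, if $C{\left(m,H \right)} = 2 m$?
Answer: $2 \sqrt{1461} \approx 76.446$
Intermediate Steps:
$\sqrt{4548 + C^{4}{\left(-3,1 \right)}} = \sqrt{4548 + \left(2 \left(-3\right)\right)^{4}} = \sqrt{4548 + \left(-6\right)^{4}} = \sqrt{4548 + 1296} = \sqrt{5844} = 2 \sqrt{1461}$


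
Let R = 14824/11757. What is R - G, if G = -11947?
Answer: 140475703/11757 ≈ 11948.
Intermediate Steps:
R = 14824/11757 (R = 14824*(1/11757) = 14824/11757 ≈ 1.2609)
R - G = 14824/11757 - 1*(-11947) = 14824/11757 + 11947 = 140475703/11757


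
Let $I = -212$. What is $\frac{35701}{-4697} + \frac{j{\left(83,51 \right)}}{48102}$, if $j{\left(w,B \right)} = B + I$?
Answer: $- \frac{1718045719}{225935094} \approx -7.6042$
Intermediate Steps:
$j{\left(w,B \right)} = -212 + B$ ($j{\left(w,B \right)} = B - 212 = -212 + B$)
$\frac{35701}{-4697} + \frac{j{\left(83,51 \right)}}{48102} = \frac{35701}{-4697} + \frac{-212 + 51}{48102} = 35701 \left(- \frac{1}{4697}\right) - \frac{161}{48102} = - \frac{35701}{4697} - \frac{161}{48102} = - \frac{1718045719}{225935094}$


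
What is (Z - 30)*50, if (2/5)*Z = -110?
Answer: -15250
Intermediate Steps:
Z = -275 (Z = (5/2)*(-110) = -275)
(Z - 30)*50 = (-275 - 30)*50 = -305*50 = -15250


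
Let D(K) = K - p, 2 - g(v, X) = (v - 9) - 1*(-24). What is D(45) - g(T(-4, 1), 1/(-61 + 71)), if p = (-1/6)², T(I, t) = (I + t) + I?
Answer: 1835/36 ≈ 50.972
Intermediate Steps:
T(I, t) = t + 2*I
g(v, X) = -13 - v (g(v, X) = 2 - ((v - 9) - 1*(-24)) = 2 - ((-9 + v) + 24) = 2 - (15 + v) = 2 + (-15 - v) = -13 - v)
p = 1/36 (p = (-1*⅙)² = (-⅙)² = 1/36 ≈ 0.027778)
D(K) = -1/36 + K (D(K) = K - 1*1/36 = K - 1/36 = -1/36 + K)
D(45) - g(T(-4, 1), 1/(-61 + 71)) = (-1/36 + 45) - (-13 - (1 + 2*(-4))) = 1619/36 - (-13 - (1 - 8)) = 1619/36 - (-13 - 1*(-7)) = 1619/36 - (-13 + 7) = 1619/36 - 1*(-6) = 1619/36 + 6 = 1835/36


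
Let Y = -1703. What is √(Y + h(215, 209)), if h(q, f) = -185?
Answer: 4*I*√118 ≈ 43.451*I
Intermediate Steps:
√(Y + h(215, 209)) = √(-1703 - 185) = √(-1888) = 4*I*√118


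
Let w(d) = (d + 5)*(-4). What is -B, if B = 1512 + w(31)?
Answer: -1368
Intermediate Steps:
w(d) = -20 - 4*d (w(d) = (5 + d)*(-4) = -20 - 4*d)
B = 1368 (B = 1512 + (-20 - 4*31) = 1512 + (-20 - 124) = 1512 - 144 = 1368)
-B = -1*1368 = -1368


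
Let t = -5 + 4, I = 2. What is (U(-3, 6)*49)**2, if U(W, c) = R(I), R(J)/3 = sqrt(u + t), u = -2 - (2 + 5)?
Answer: -216090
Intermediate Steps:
u = -9 (u = -2 - 1*7 = -2 - 7 = -9)
t = -1
R(J) = 3*I*sqrt(10) (R(J) = 3*sqrt(-9 - 1) = 3*sqrt(-10) = 3*(I*sqrt(10)) = 3*I*sqrt(10))
U(W, c) = 3*I*sqrt(10)
(U(-3, 6)*49)**2 = ((3*I*sqrt(10))*49)**2 = (147*I*sqrt(10))**2 = -216090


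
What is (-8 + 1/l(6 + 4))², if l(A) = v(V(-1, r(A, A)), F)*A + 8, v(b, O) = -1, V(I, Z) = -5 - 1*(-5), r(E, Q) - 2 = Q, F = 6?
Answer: 289/4 ≈ 72.250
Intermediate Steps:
r(E, Q) = 2 + Q
V(I, Z) = 0 (V(I, Z) = -5 + 5 = 0)
l(A) = 8 - A (l(A) = -A + 8 = 8 - A)
(-8 + 1/l(6 + 4))² = (-8 + 1/(8 - (6 + 4)))² = (-8 + 1/(8 - 1*10))² = (-8 + 1/(8 - 10))² = (-8 + 1/(-2))² = (-8 - ½)² = (-17/2)² = 289/4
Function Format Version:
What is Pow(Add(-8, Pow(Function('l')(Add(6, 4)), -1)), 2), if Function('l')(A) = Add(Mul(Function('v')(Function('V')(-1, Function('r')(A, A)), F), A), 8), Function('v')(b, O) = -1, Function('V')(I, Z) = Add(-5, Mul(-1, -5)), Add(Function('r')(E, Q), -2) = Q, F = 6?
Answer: Rational(289, 4) ≈ 72.250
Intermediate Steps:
Function('r')(E, Q) = Add(2, Q)
Function('V')(I, Z) = 0 (Function('V')(I, Z) = Add(-5, 5) = 0)
Function('l')(A) = Add(8, Mul(-1, A)) (Function('l')(A) = Add(Mul(-1, A), 8) = Add(8, Mul(-1, A)))
Pow(Add(-8, Pow(Function('l')(Add(6, 4)), -1)), 2) = Pow(Add(-8, Pow(Add(8, Mul(-1, Add(6, 4))), -1)), 2) = Pow(Add(-8, Pow(Add(8, Mul(-1, 10)), -1)), 2) = Pow(Add(-8, Pow(Add(8, -10), -1)), 2) = Pow(Add(-8, Pow(-2, -1)), 2) = Pow(Add(-8, Rational(-1, 2)), 2) = Pow(Rational(-17, 2), 2) = Rational(289, 4)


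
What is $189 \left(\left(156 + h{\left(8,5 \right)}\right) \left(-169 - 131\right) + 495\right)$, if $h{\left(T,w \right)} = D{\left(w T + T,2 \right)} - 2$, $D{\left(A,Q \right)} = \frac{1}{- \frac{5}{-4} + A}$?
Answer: $- \frac{1701961065}{197} \approx -8.6394 \cdot 10^{6}$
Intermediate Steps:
$D{\left(A,Q \right)} = \frac{1}{\frac{5}{4} + A}$ ($D{\left(A,Q \right)} = \frac{1}{\left(-5\right) \left(- \frac{1}{4}\right) + A} = \frac{1}{\frac{5}{4} + A}$)
$h{\left(T,w \right)} = -2 + \frac{4}{5 + 4 T + 4 T w}$ ($h{\left(T,w \right)} = \frac{4}{5 + 4 \left(w T + T\right)} - 2 = \frac{4}{5 + 4 \left(T w + T\right)} - 2 = \frac{4}{5 + 4 \left(T + T w\right)} - 2 = \frac{4}{5 + \left(4 T + 4 T w\right)} - 2 = \frac{4}{5 + 4 T + 4 T w} - 2 = -2 + \frac{4}{5 + 4 T + 4 T w}$)
$189 \left(\left(156 + h{\left(8,5 \right)}\right) \left(-169 - 131\right) + 495\right) = 189 \left(\left(156 + \frac{2 \left(-3 - 32 \left(1 + 5\right)\right)}{5 + 4 \cdot 8 \left(1 + 5\right)}\right) \left(-169 - 131\right) + 495\right) = 189 \left(\left(156 + \frac{2 \left(-3 - 32 \cdot 6\right)}{5 + 4 \cdot 8 \cdot 6}\right) \left(-300\right) + 495\right) = 189 \left(\left(156 + \frac{2 \left(-3 - 192\right)}{5 + 192}\right) \left(-300\right) + 495\right) = 189 \left(\left(156 + 2 \cdot \frac{1}{197} \left(-195\right)\right) \left(-300\right) + 495\right) = 189 \left(\left(156 - \frac{390}{197}\right) \left(-300\right) + 495\right) = 189 \left(\frac{30342}{197} \left(-300\right) + 495\right) = 189 \left(- \frac{9102600}{197} + 495\right) = 189 \left(- \frac{9005085}{197}\right) = - \frac{1701961065}{197}$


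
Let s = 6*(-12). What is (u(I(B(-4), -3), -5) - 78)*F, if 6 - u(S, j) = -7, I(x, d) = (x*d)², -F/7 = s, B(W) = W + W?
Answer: -32760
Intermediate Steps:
B(W) = 2*W
s = -72
F = 504 (F = -7*(-72) = 504)
I(x, d) = d²*x² (I(x, d) = (d*x)² = d²*x²)
u(S, j) = 13 (u(S, j) = 6 - 1*(-7) = 6 + 7 = 13)
(u(I(B(-4), -3), -5) - 78)*F = (13 - 78)*504 = -65*504 = -32760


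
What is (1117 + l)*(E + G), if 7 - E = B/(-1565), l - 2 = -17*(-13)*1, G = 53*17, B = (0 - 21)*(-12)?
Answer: 380900896/313 ≈ 1.2169e+6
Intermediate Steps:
B = 252 (B = -21*(-12) = 252)
G = 901
l = 223 (l = 2 - 17*(-13)*1 = 2 + 221*1 = 2 + 221 = 223)
E = 11207/1565 (E = 7 - 252/(-1565) = 7 - 252*(-1)/1565 = 7 - 1*(-252/1565) = 7 + 252/1565 = 11207/1565 ≈ 7.1610)
(1117 + l)*(E + G) = (1117 + 223)*(11207/1565 + 901) = 1340*(1421272/1565) = 380900896/313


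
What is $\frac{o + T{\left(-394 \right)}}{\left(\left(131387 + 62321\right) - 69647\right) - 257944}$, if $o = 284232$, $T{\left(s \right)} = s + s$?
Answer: $- \frac{283444}{133883} \approx -2.1171$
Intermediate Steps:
$T{\left(s \right)} = 2 s$
$\frac{o + T{\left(-394 \right)}}{\left(\left(131387 + 62321\right) - 69647\right) - 257944} = \frac{284232 + 2 \left(-394\right)}{\left(\left(131387 + 62321\right) - 69647\right) - 257944} = \frac{284232 - 788}{\left(193708 - 69647\right) - 257944} = \frac{283444}{124061 - 257944} = \frac{283444}{-133883} = 283444 \left(- \frac{1}{133883}\right) = - \frac{283444}{133883}$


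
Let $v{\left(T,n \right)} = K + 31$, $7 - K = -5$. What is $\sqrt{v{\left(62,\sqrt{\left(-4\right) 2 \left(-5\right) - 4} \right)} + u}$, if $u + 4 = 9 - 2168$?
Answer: $2 i \sqrt{530} \approx 46.043 i$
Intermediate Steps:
$K = 12$ ($K = 7 - -5 = 7 + 5 = 12$)
$v{\left(T,n \right)} = 43$ ($v{\left(T,n \right)} = 12 + 31 = 43$)
$u = -2163$ ($u = -4 + \left(9 - 2168\right) = -4 - 2159 = -2163$)
$\sqrt{v{\left(62,\sqrt{\left(-4\right) 2 \left(-5\right) - 4} \right)} + u} = \sqrt{43 - 2163} = \sqrt{-2120} = 2 i \sqrt{530}$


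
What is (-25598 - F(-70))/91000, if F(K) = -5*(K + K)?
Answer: -13149/45500 ≈ -0.28899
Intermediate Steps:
F(K) = -10*K
(-25598 - F(-70))/91000 = (-25598 - (-10)*(-70))/91000 = (-25598 - 1*700)*(1/91000) = (-25598 - 700)*(1/91000) = -26298*1/91000 = -13149/45500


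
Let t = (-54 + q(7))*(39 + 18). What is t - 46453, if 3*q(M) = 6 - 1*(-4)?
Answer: -49341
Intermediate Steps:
q(M) = 10/3 (q(M) = (6 - 1*(-4))/3 = (6 + 4)/3 = (⅓)*10 = 10/3)
t = -2888 (t = (-54 + 10/3)*(39 + 18) = -152/3*57 = -2888)
t - 46453 = -2888 - 46453 = -49341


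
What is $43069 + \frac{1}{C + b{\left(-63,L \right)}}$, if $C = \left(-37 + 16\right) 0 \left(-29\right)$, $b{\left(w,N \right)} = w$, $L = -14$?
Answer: $\frac{2713346}{63} \approx 43069.0$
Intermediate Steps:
$C = 0$ ($C = \left(-21\right) 0 = 0$)
$43069 + \frac{1}{C + b{\left(-63,L \right)}} = 43069 + \frac{1}{0 - 63} = 43069 + \frac{1}{-63} = 43069 - \frac{1}{63} = \frac{2713346}{63}$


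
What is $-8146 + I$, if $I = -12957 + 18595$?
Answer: $-2508$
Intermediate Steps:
$I = 5638$
$-8146 + I = -8146 + 5638 = -2508$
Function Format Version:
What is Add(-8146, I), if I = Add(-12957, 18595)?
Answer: -2508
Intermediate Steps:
I = 5638
Add(-8146, I) = Add(-8146, 5638) = -2508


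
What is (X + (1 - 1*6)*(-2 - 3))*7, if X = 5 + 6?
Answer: 252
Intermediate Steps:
X = 11
(X + (1 - 1*6)*(-2 - 3))*7 = (11 + (1 - 1*6)*(-2 - 3))*7 = (11 + (1 - 6)*(-5))*7 = (11 - 5*(-5))*7 = (11 + 25)*7 = 36*7 = 252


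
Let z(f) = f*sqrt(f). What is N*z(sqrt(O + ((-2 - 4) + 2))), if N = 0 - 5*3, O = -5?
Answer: -45*(-1)**(3/4)*sqrt(3) ≈ 55.114 - 55.114*I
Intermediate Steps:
N = -15 (N = 0 - 15 = -15)
z(f) = f**(3/2)
N*z(sqrt(O + ((-2 - 4) + 2))) = -15*(-5 + ((-2 - 4) + 2))**(3/4) = -15*(-5 + (-6 + 2))**(3/4) = -15*(-5 - 4)**(3/4) = -15*3*(-1)**(3/4)*sqrt(3) = -15*3*sqrt(3)*I**(3/2) = -45*sqrt(3)*I**(3/2)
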